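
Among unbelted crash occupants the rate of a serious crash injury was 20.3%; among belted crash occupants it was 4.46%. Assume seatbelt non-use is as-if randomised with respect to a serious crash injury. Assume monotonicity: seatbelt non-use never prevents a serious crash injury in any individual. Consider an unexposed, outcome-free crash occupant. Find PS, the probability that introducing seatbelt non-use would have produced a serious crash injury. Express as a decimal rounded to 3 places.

PS ≈ 0.166

p₁ = 0.203, p₀ = 0.0446.
Under exogeneity and monotonicity, PS = (p₁ − p₀) / (1 − p₀).
PS = (0.203 − 0.0446) / (1 − 0.0446) = 0.1584 / 0.9554 ≈ 0.1658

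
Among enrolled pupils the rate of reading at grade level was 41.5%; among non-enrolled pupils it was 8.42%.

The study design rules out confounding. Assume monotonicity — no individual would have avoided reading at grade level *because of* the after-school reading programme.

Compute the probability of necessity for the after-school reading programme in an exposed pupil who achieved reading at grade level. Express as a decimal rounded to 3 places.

p₁ = 0.415, p₀ = 0.0842.
Under exogeneity and monotonicity, PN = (p₁ − p₀) / p₁.
PN = (0.415 − 0.0842) / 0.415 = 0.3308 / 0.415 ≈ 0.7971

PN ≈ 0.797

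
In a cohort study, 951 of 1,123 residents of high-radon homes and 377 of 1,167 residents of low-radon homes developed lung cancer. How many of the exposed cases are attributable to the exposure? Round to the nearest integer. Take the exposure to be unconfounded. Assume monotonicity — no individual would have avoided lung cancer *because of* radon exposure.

p₁ = P(outcome | exposed) = 951/1123 = 0.84684
p₀ = P(outcome | unexposed) = 377/1167 = 0.32305
PN = (p₁ − p₀)/p₁ = (0.84684 − 0.32305) / 0.84684 ≈ 0.61852.
Attributable cases ≈ PN × (exposed cases) = 0.61852 × 951 ≈ 588.21.

about 588 cases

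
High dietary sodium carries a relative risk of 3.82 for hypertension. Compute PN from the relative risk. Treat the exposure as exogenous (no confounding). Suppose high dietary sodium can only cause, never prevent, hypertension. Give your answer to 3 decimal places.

Under exogeneity and monotonicity, PN = (RR − 1) / RR = 1 − 1/RR.
PN = (3.82 − 1) / 3.82 = 2.82 / 3.82 ≈ 0.7382

PN ≈ 0.738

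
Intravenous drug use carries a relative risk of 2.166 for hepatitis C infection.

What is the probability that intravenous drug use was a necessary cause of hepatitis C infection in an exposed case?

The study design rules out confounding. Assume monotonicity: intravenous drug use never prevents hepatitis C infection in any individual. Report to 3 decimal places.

PN ≈ 0.538

Under exogeneity and monotonicity, PN = (RR − 1) / RR = 1 − 1/RR.
PN = (2.166 − 1) / 2.166 = 1.166 / 2.166 ≈ 0.5383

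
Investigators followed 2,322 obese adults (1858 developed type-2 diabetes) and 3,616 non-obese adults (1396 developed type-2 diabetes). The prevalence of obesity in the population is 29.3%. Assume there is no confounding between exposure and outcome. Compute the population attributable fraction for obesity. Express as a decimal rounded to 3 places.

PAF ≈ 0.239

p₁ = P(outcome | exposed) = 1858/2322 = 0.80017
p₀ = P(outcome | unexposed) = 1396/3616 = 0.38606
Overall risk P(Y=1) = π·p₁ + (1−π)·p₀ = 0.293×0.80017 + 0.707×0.38606 = 0.5074.
Under exogeneity, PAF = [P(Y=1) − p₀] / P(Y=1).
PAF = (0.5074 − 0.38606) / 0.5074 ≈ 0.2391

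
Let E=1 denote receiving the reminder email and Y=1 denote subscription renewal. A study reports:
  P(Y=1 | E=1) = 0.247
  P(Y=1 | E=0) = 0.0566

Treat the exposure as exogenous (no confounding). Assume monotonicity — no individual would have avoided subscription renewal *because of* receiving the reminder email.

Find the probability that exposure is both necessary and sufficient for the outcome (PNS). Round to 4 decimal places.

Let p₁ = 0.247, p₀ = 0.0566.
Under exogeneity and monotonicity, PNS = p₁ − p₀.
PNS = 0.247 − 0.0566 = 0.1904

PNS ≈ 0.1904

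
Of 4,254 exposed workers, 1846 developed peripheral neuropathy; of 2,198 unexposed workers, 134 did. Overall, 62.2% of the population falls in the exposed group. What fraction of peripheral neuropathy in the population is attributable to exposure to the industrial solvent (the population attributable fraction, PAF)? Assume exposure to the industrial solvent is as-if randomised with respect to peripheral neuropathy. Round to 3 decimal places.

PAF ≈ 0.792

p₁ = P(outcome | exposed) = 1846/4254 = 0.43394
p₀ = P(outcome | unexposed) = 134/2198 = 0.060965
Overall risk P(Y=1) = π·p₁ + (1−π)·p₀ = 0.622×0.43394 + 0.378×0.060965 = 0.29296.
Under exogeneity, PAF = [P(Y=1) − p₀] / P(Y=1).
PAF = (0.29296 − 0.060965) / 0.29296 ≈ 0.7919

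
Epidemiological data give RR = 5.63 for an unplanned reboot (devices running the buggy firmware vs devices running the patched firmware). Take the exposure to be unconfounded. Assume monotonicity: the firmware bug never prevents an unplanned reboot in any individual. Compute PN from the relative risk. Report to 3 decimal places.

PN ≈ 0.822

Under exogeneity and monotonicity, PN = (RR − 1) / RR = 1 − 1/RR.
PN = (5.63 − 1) / 5.63 = 4.63 / 5.63 ≈ 0.8224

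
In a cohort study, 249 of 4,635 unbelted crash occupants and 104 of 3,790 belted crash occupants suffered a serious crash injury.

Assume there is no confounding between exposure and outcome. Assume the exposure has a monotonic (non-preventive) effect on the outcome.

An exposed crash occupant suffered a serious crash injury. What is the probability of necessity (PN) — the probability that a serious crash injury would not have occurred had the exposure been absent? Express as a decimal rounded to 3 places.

p₁ = P(outcome | exposed) = 249/4635 = 0.053722
p₀ = P(outcome | unexposed) = 104/3790 = 0.027441
Under exogeneity and monotonicity, PN = (p₁ − p₀) / p₁.
PN = (0.053722 − 0.027441) / 0.053722 = 0.026281 / 0.053722 ≈ 0.4892

PN ≈ 0.489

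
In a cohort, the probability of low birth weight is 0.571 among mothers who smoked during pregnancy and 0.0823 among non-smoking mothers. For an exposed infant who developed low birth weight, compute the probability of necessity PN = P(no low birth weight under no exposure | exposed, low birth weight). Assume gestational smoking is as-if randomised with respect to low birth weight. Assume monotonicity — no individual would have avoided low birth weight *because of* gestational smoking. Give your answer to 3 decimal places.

Let p₁ = 0.571, p₀ = 0.0823.
Under exogeneity and monotonicity, PN = (p₁ − p₀) / p₁.
PN = (0.571 − 0.0823) / 0.571 = 0.4887 / 0.571 ≈ 0.8559

PN ≈ 0.856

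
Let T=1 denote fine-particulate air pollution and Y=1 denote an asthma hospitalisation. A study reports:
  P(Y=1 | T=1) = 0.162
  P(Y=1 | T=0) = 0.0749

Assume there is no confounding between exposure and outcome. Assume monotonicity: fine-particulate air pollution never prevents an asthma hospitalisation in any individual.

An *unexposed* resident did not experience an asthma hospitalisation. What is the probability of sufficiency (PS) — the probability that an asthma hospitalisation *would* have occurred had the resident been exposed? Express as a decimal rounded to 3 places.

Let p₁ = 0.162, p₀ = 0.0749.
Under exogeneity and monotonicity, PS = (p₁ − p₀) / (1 − p₀).
PS = (0.162 − 0.0749) / (1 − 0.0749) = 0.0871 / 0.9251 ≈ 0.0942

PS ≈ 0.094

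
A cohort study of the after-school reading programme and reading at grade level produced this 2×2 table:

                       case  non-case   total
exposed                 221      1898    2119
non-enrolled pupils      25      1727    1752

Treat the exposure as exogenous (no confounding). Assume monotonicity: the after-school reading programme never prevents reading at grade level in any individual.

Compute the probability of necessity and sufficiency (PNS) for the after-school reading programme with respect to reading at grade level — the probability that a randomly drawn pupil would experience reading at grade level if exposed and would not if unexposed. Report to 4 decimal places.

p₁ = P(outcome | exposed) = 221/2119 = 0.10429
p₀ = P(outcome | unexposed) = 25/1752 = 0.014269
Under exogeneity and monotonicity, PNS = p₁ − p₀.
PNS = 0.10429 − 0.014269 = 0.090025

PNS ≈ 0.0900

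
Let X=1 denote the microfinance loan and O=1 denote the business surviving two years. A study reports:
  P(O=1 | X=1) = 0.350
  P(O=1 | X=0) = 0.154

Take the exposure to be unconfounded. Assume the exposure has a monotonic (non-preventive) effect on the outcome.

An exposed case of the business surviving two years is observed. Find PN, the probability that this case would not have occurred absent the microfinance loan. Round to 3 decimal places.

Let p₁ = 0.35, p₀ = 0.154.
Under exogeneity and monotonicity, PN = (p₁ − p₀) / p₁.
PN = (0.35 − 0.154) / 0.35 = 0.196 / 0.35 ≈ 0.5600

PN ≈ 0.560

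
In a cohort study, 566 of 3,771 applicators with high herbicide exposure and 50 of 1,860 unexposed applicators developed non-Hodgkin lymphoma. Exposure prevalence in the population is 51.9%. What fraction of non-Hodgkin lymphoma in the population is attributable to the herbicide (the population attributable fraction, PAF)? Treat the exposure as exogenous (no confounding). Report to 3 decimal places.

p₁ = P(outcome | exposed) = 566/3771 = 0.15009
p₀ = P(outcome | unexposed) = 50/1860 = 0.026882
Overall risk P(Y=1) = π·p₁ + (1−π)·p₀ = 0.519×0.15009 + 0.481×0.026882 = 0.090828.
Under exogeneity, PAF = [P(Y=1) − p₀] / P(Y=1).
PAF = (0.090828 − 0.026882) / 0.090828 ≈ 0.7040

PAF ≈ 0.704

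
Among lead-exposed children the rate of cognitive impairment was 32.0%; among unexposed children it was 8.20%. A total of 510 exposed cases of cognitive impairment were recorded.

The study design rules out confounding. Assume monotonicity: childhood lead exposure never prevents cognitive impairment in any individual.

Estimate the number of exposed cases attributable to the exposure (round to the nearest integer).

about 379 cases

p₁ = 0.32, p₀ = 0.082.
PN = (p₁ − p₀)/p₁ = (0.32 − 0.082) / 0.32 ≈ 0.74375.
Attributable cases ≈ PN × (exposed cases) = 0.74375 × 510 ≈ 379.31.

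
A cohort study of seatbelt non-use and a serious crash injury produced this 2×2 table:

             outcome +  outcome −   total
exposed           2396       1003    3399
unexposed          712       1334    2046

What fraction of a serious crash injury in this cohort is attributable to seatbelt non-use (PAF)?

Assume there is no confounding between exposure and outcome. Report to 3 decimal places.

p₁ = P(outcome | exposed) = 2396/3399 = 0.70491
p₀ = P(outcome | unexposed) = 712/2046 = 0.348
Exposure prevalence π = 3399/5445 = 0.62424; overall risk P(Y=1) = 0.5708.
Under exogeneity, PAF = [P(Y=1) − p₀]/P(Y=1).
PAF = (0.5708 − 0.348) / 0.5708 ≈ 0.3903

PAF ≈ 0.390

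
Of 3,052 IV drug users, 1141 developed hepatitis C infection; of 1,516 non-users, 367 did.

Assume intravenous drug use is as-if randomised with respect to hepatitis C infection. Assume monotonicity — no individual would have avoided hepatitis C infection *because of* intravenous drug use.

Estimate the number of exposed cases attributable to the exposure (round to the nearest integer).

p₁ = P(outcome | exposed) = 1141/3052 = 0.37385
p₀ = P(outcome | unexposed) = 367/1516 = 0.24208
PN = (p₁ − p₀)/p₁ = (0.37385 − 0.24208) / 0.37385 ≈ 0.35246.
Attributable cases ≈ PN × (exposed cases) = 0.35246 × 1141 ≈ 402.16.

about 402 cases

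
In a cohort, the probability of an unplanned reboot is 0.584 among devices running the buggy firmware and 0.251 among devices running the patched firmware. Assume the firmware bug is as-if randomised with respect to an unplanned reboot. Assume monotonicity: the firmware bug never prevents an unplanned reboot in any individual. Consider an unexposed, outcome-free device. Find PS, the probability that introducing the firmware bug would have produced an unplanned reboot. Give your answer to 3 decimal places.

Let p₁ = 0.584, p₀ = 0.251.
Under exogeneity and monotonicity, PS = (p₁ − p₀) / (1 − p₀).
PS = (0.584 − 0.251) / (1 − 0.251) = 0.333 / 0.749 ≈ 0.4446

PS ≈ 0.445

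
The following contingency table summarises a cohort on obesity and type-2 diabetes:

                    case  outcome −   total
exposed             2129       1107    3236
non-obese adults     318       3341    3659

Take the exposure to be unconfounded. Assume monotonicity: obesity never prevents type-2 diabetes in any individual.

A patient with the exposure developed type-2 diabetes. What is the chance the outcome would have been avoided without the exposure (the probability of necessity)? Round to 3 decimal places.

PN ≈ 0.868

p₁ = P(outcome | exposed) = 2129/3236 = 0.65791
p₀ = P(outcome | unexposed) = 318/3659 = 0.086909
Under exogeneity and monotonicity, PN = (p₁ − p₀) / p₁.
PN = (0.65791 − 0.086909) / 0.65791 = 0.571 / 0.65791 ≈ 0.8679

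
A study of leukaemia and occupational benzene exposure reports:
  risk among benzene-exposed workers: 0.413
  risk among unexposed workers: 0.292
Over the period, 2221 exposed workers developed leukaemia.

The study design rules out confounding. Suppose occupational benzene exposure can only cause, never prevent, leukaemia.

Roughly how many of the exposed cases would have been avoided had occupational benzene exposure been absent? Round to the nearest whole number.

about 651 cases

Let p₁ = 0.413, p₀ = 0.292.
PN = (p₁ − p₀)/p₁ = (0.413 − 0.292) / 0.413 ≈ 0.29298.
Attributable cases ≈ PN × (exposed cases) = 0.29298 × 2221 ≈ 650.70.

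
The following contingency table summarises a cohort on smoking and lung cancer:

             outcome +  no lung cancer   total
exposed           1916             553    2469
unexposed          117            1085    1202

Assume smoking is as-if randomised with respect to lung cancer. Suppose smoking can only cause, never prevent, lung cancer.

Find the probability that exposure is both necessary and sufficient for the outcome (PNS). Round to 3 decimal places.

p₁ = P(outcome | exposed) = 1916/2469 = 0.77602
p₀ = P(outcome | unexposed) = 117/1202 = 0.097338
Under exogeneity and monotonicity, PNS = p₁ − p₀.
PNS = 0.77602 − 0.097338 = 0.67868

PNS ≈ 0.679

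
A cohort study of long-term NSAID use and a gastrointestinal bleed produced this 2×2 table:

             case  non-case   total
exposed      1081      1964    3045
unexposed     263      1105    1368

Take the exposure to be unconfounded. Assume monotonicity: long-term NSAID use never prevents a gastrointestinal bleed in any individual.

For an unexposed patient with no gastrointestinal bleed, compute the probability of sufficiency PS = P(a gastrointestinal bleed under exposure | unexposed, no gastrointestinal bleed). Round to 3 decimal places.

p₁ = P(outcome | exposed) = 1081/3045 = 0.35501
p₀ = P(outcome | unexposed) = 263/1368 = 0.19225
Under exogeneity and monotonicity, PS = (p₁ − p₀)/(1 − p₀).
PS = (0.35501 − 0.19225) / 0.80775 ≈ 0.2015

PS ≈ 0.201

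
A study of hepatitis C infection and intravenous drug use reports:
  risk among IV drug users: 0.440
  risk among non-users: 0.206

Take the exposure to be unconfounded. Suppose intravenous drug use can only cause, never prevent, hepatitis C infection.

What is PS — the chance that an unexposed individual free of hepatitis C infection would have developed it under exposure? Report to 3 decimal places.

Let p₁ = 0.44, p₀ = 0.206.
Under exogeneity and monotonicity, PS = (p₁ − p₀) / (1 − p₀).
PS = (0.44 − 0.206) / (1 − 0.206) = 0.234 / 0.794 ≈ 0.2947

PS ≈ 0.295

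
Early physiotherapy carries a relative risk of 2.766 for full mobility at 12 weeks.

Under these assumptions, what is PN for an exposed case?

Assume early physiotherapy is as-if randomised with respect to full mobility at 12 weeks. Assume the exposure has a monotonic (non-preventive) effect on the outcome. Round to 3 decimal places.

PN ≈ 0.638

Under exogeneity and monotonicity, PN = (RR − 1) / RR = 1 − 1/RR.
PN = (2.766 − 1) / 2.766 = 1.766 / 2.766 ≈ 0.6385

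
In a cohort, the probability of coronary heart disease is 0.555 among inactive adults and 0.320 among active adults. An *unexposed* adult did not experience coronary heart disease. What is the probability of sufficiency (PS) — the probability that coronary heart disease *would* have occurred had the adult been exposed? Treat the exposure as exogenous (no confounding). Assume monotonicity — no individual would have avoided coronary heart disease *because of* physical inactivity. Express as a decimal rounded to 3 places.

PS ≈ 0.346

Let p₁ = 0.555, p₀ = 0.32.
Under exogeneity and monotonicity, PS = (p₁ − p₀) / (1 − p₀).
PS = (0.555 − 0.32) / (1 − 0.32) = 0.235 / 0.68 ≈ 0.3456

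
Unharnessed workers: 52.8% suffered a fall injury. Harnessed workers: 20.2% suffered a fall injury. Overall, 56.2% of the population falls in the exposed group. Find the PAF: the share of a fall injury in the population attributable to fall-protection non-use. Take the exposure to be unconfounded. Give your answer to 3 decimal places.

PAF ≈ 0.476

p₁ = 0.528, p₀ = 0.202.
Overall risk P(Y=1) = π·p₁ + (1−π)·p₀ = 0.562×0.528 + 0.438×0.202 = 0.38521.
Under exogeneity, PAF = [P(Y=1) − p₀] / P(Y=1).
PAF = (0.38521 − 0.202) / 0.38521 ≈ 0.4756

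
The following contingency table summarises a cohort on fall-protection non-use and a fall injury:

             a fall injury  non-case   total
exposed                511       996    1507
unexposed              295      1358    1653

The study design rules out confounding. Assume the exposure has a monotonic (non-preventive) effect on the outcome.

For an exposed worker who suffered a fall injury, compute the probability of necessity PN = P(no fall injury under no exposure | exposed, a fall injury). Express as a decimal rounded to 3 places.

PN ≈ 0.474

p₁ = P(outcome | exposed) = 511/1507 = 0.33908
p₀ = P(outcome | unexposed) = 295/1653 = 0.17846
Under exogeneity and monotonicity, PN = (p₁ − p₀) / p₁.
PN = (0.33908 − 0.17846) / 0.33908 = 0.16062 / 0.33908 ≈ 0.4737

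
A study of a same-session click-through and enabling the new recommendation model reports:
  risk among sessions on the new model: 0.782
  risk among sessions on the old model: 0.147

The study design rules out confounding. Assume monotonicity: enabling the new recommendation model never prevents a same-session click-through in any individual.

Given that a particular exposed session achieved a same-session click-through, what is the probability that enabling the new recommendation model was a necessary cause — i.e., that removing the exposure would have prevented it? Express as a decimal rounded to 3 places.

PN ≈ 0.812

Let p₁ = 0.782, p₀ = 0.147.
Under exogeneity and monotonicity, PN = (p₁ − p₀) / p₁.
PN = (0.782 − 0.147) / 0.782 = 0.635 / 0.782 ≈ 0.8120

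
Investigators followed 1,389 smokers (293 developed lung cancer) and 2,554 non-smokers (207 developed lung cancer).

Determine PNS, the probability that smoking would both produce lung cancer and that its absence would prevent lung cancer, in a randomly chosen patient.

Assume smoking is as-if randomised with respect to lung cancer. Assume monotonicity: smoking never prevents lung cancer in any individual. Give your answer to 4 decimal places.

p₁ = P(outcome | exposed) = 293/1389 = 0.21094
p₀ = P(outcome | unexposed) = 207/2554 = 0.081049
Under exogeneity and monotonicity, PNS = p₁ − p₀.
PNS = 0.21094 − 0.081049 = 0.12989

PNS ≈ 0.1299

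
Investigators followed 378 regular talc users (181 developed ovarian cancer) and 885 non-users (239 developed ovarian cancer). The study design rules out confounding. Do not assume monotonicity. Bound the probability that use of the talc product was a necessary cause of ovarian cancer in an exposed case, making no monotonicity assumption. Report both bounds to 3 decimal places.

0.436 ≤ PN ≤ 1.000

p₁ = P(outcome | exposed) = 181/378 = 0.47884
p₀ = P(outcome | unexposed) = 239/885 = 0.27006
Under exogeneity alone the bounds on PN are max{0,(p₁−p₀)/p₁} ≤ PN ≤ min{1,(1−p₀)/p₁}.
  lower = (p₁ − p₀)/p₁ = 0.20878 / 0.47884 ≈ 0.4360
  upper = min{1, (1 − p₀)/p₁} = 0.72994 / 0.47884 ≈ 1.5244 → capped at 1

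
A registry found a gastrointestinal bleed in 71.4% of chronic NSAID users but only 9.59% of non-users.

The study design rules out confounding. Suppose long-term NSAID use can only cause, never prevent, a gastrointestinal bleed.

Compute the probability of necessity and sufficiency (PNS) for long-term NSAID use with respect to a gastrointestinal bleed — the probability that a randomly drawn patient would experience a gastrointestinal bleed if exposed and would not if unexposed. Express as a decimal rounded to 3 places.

p₁ = 0.714, p₀ = 0.0959.
Under exogeneity and monotonicity, PNS = p₁ − p₀.
PNS = 0.714 − 0.0959 = 0.6181

PNS ≈ 0.618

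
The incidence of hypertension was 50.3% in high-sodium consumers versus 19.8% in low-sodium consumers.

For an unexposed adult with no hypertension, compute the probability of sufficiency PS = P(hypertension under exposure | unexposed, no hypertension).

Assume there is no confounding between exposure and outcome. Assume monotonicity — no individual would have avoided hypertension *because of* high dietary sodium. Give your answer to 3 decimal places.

PS ≈ 0.380

p₁ = 0.503, p₀ = 0.198.
Under exogeneity and monotonicity, PS = (p₁ − p₀) / (1 − p₀).
PS = (0.503 − 0.198) / (1 − 0.198) = 0.305 / 0.802 ≈ 0.3803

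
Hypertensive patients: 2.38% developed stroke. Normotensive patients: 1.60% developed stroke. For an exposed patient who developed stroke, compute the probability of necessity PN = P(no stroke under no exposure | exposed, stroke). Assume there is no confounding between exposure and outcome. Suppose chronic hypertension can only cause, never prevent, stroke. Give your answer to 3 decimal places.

p₁ = 0.0238, p₀ = 0.016.
Under exogeneity and monotonicity, PN = (p₁ − p₀) / p₁.
PN = (0.0238 − 0.016) / 0.0238 = 0.0078 / 0.0238 ≈ 0.3277

PN ≈ 0.328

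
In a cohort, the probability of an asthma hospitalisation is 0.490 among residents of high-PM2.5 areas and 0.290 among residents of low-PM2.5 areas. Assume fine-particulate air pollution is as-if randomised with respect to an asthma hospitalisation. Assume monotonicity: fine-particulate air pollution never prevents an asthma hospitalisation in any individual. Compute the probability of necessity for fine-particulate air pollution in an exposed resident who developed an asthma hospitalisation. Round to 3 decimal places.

PN ≈ 0.408

Let p₁ = 0.49, p₀ = 0.29.
Under exogeneity and monotonicity, PN = (p₁ − p₀) / p₁.
PN = (0.49 − 0.29) / 0.49 = 0.2 / 0.49 ≈ 0.4082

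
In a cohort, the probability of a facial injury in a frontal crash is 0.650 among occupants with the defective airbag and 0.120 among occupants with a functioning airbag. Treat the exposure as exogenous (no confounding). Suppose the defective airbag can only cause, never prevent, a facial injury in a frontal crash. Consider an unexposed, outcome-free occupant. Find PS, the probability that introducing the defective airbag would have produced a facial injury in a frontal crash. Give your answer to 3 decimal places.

PS ≈ 0.602

Let p₁ = 0.65, p₀ = 0.12.
Under exogeneity and monotonicity, PS = (p₁ − p₀) / (1 − p₀).
PS = (0.65 − 0.12) / (1 − 0.12) = 0.53 / 0.88 ≈ 0.6023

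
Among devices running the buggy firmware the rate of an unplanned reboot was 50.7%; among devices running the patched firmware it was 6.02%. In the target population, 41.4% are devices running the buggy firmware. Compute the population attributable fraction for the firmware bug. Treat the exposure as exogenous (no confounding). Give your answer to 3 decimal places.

PAF ≈ 0.754

p₁ = 0.507, p₀ = 0.0602.
Overall risk P(Y=1) = π·p₁ + (1−π)·p₀ = 0.414×0.507 + 0.586×0.0602 = 0.24518.
Under exogeneity, PAF = [P(Y=1) − p₀] / P(Y=1).
PAF = (0.24518 − 0.0602) / 0.24518 ≈ 0.7545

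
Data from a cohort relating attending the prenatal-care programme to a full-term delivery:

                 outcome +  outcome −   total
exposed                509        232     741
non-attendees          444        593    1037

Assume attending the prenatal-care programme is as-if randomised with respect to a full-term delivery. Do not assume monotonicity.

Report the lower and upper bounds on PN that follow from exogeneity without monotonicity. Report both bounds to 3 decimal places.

p₁ = P(outcome | exposed) = 509/741 = 0.68691
p₀ = P(outcome | unexposed) = 444/1037 = 0.42816
Under exogeneity alone the bounds on PN are max{0,(p₁−p₀)/p₁} ≤ PN ≤ min{1,(1−p₀)/p₁}.
  lower = (p₁ − p₀)/p₁ = 0.25875 / 0.68691 ≈ 0.3767
  upper = min{1, (1 − p₀)/p₁} = 0.57184 / 0.68691 ≈ 0.8325

0.377 ≤ PN ≤ 0.832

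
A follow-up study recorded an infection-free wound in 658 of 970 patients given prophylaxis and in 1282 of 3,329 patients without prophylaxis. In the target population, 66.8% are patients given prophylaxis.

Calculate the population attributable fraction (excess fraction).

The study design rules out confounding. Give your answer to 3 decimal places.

PAF ≈ 0.337

p₁ = P(outcome | exposed) = 658/970 = 0.67835
p₀ = P(outcome | unexposed) = 1282/3329 = 0.3851
Overall risk P(Y=1) = π·p₁ + (1−π)·p₀ = 0.668×0.67835 + 0.332×0.3851 = 0.58099.
Under exogeneity, PAF = [P(Y=1) − p₀] / P(Y=1).
PAF = (0.58099 − 0.3851) / 0.58099 ≈ 0.3372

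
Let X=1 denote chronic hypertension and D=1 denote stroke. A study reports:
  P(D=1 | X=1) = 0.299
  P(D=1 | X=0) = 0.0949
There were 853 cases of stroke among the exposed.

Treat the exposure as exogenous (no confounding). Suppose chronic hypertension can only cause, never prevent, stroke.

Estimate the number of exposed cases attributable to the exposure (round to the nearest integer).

about 582 cases

Let p₁ = 0.299, p₀ = 0.0949.
PN = (p₁ − p₀)/p₁ = (0.299 − 0.0949) / 0.299 ≈ 0.68261.
Attributable cases ≈ PN × (exposed cases) = 0.68261 × 853 ≈ 582.27.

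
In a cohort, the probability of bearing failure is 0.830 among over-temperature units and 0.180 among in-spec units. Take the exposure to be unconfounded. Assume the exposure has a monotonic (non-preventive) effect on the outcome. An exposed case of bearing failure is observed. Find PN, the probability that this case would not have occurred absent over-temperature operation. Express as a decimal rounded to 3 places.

PN ≈ 0.783

Let p₁ = 0.83, p₀ = 0.18.
Under exogeneity and monotonicity, PN = (p₁ − p₀) / p₁.
PN = (0.83 − 0.18) / 0.83 = 0.65 / 0.83 ≈ 0.7831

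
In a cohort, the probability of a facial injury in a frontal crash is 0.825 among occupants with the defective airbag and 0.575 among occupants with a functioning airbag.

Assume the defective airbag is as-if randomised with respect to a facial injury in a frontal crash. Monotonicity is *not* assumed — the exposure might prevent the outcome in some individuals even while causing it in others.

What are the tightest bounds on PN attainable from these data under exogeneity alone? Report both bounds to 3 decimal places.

Let p₁ = 0.825, p₀ = 0.575.
Under exogeneity alone the bounds on PN are max{0,(p₁−p₀)/p₁} ≤ PN ≤ min{1,(1−p₀)/p₁}.
  lower = (p₁ − p₀)/p₁ = 0.25 / 0.825 ≈ 0.3030
  upper = min{1, (1 − p₀)/p₁} = 0.425 / 0.825 ≈ 0.5152

0.303 ≤ PN ≤ 0.515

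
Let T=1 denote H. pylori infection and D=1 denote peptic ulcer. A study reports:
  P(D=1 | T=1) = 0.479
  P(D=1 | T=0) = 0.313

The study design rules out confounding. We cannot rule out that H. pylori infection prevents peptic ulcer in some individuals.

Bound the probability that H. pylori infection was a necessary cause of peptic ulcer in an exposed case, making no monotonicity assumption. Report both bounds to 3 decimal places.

Let p₁ = 0.479, p₀ = 0.313.
Under exogeneity alone the bounds on PN are max{0,(p₁−p₀)/p₁} ≤ PN ≤ min{1,(1−p₀)/p₁}.
  lower = (p₁ − p₀)/p₁ = 0.166 / 0.479 ≈ 0.3466
  upper = min{1, (1 − p₀)/p₁} = 0.687 / 0.479 ≈ 1.4342 → capped at 1

0.347 ≤ PN ≤ 1.000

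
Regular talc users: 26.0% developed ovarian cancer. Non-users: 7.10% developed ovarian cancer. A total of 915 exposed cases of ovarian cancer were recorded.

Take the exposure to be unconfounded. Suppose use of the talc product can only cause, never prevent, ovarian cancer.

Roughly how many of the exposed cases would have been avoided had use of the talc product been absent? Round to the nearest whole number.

p₁ = 0.26, p₀ = 0.071.
PN = (p₁ − p₀)/p₁ = (0.26 − 0.071) / 0.26 ≈ 0.72692.
Attributable cases ≈ PN × (exposed cases) = 0.72692 × 915 ≈ 665.13.

about 665 cases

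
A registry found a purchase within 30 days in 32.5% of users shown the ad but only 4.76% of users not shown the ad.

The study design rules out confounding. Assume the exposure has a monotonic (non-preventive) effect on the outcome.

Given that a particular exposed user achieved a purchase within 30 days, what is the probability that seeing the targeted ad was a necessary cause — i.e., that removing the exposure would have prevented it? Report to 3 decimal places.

p₁ = 0.325, p₀ = 0.0476.
Under exogeneity and monotonicity, PN = (p₁ − p₀) / p₁.
PN = (0.325 − 0.0476) / 0.325 = 0.2774 / 0.325 ≈ 0.8535

PN ≈ 0.854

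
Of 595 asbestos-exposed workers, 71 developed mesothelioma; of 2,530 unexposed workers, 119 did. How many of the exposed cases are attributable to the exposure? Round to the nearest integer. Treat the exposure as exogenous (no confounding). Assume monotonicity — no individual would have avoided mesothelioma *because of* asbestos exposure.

p₁ = P(outcome | exposed) = 71/595 = 0.11933
p₀ = P(outcome | unexposed) = 119/2530 = 0.047036
PN = (p₁ − p₀)/p₁ = (0.11933 − 0.047036) / 0.11933 ≈ 0.60583.
Attributable cases ≈ PN × (exposed cases) = 0.60583 × 71 ≈ 43.01.

about 43 cases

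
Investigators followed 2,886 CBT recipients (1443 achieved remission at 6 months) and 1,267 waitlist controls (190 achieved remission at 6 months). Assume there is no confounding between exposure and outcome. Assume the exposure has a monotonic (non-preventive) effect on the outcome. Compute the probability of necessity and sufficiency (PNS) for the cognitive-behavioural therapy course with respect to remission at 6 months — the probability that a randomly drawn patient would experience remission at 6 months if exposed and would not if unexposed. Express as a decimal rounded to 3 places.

p₁ = P(outcome | exposed) = 1443/2886 = 0.5
p₀ = P(outcome | unexposed) = 190/1267 = 0.14996
Under exogeneity and monotonicity, PNS = p₁ − p₀.
PNS = 0.5 − 0.14996 = 0.35004

PNS ≈ 0.350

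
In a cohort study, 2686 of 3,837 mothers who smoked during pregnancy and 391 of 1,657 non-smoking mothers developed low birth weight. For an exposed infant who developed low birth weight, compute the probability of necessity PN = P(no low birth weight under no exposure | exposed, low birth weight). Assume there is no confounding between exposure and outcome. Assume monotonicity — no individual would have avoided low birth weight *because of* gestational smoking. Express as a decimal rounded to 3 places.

PN ≈ 0.663

p₁ = P(outcome | exposed) = 2686/3837 = 0.70003
p₀ = P(outcome | unexposed) = 391/1657 = 0.23597
Under exogeneity and monotonicity, PN = (p₁ − p₀) / p₁.
PN = (0.70003 − 0.23597) / 0.70003 = 0.46406 / 0.70003 ≈ 0.6629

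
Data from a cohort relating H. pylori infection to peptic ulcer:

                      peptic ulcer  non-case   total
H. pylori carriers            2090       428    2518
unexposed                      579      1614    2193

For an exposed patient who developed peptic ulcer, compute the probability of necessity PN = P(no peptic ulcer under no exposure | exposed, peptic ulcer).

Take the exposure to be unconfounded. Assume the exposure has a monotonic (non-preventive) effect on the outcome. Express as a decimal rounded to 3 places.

PN ≈ 0.682

p₁ = P(outcome | exposed) = 2090/2518 = 0.83002
p₀ = P(outcome | unexposed) = 579/2193 = 0.26402
Under exogeneity and monotonicity, PN = (p₁ − p₀)/p₁.
PN = (0.83002 − 0.26402) / 0.83002 ≈ 0.6819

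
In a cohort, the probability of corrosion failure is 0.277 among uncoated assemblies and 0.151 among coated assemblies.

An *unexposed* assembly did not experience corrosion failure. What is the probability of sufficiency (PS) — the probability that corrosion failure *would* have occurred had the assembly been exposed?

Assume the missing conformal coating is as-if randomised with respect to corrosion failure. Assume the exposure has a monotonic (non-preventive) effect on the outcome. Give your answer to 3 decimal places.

PS ≈ 0.148

Let p₁ = 0.277, p₀ = 0.151.
Under exogeneity and monotonicity, PS = (p₁ − p₀) / (1 − p₀).
PS = (0.277 − 0.151) / (1 − 0.151) = 0.126 / 0.849 ≈ 0.1484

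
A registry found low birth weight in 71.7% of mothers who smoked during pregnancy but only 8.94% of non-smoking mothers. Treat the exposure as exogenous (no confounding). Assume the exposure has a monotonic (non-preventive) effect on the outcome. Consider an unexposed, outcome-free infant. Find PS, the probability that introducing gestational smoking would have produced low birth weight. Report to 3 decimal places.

p₁ = 0.717, p₀ = 0.0894.
Under exogeneity and monotonicity, PS = (p₁ − p₀) / (1 − p₀).
PS = (0.717 − 0.0894) / (1 − 0.0894) = 0.6276 / 0.9106 ≈ 0.6892

PS ≈ 0.689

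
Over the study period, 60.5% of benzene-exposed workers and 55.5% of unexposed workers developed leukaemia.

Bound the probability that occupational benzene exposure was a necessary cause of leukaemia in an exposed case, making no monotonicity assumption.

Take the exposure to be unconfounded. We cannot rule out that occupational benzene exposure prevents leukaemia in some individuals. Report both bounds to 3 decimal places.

p₁ = 0.605, p₀ = 0.555.
Under exogeneity alone the bounds on PN are max{0,(p₁−p₀)/p₁} ≤ PN ≤ min{1,(1−p₀)/p₁}.
  lower = (p₁ − p₀)/p₁ = 0.05 / 0.605 ≈ 0.0826
  upper = min{1, (1 − p₀)/p₁} = 0.445 / 0.605 ≈ 0.7355

0.083 ≤ PN ≤ 0.736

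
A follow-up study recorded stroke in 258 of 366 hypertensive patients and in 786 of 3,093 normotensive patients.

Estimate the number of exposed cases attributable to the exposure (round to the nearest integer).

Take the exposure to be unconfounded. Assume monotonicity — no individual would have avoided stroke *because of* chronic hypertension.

p₁ = P(outcome | exposed) = 258/366 = 0.70492
p₀ = P(outcome | unexposed) = 786/3093 = 0.25412
PN = (p₁ − p₀)/p₁ = (0.70492 − 0.25412) / 0.70492 ≈ 0.63950.
Attributable cases ≈ PN × (exposed cases) = 0.63950 × 258 ≈ 164.99.

about 165 cases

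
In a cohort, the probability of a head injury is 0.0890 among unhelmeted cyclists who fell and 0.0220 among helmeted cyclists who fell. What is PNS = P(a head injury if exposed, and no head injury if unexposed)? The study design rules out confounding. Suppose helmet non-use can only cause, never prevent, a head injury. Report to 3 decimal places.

PNS ≈ 0.067

Let p₁ = 0.089, p₀ = 0.022.
Under exogeneity and monotonicity, PNS = p₁ − p₀.
PNS = 0.089 − 0.022 = 0.067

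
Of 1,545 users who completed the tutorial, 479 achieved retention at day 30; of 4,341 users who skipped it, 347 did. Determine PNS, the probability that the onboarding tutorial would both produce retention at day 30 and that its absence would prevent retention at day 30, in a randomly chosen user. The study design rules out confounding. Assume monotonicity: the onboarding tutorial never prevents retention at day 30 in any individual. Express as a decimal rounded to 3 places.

p₁ = P(outcome | exposed) = 479/1545 = 0.31003
p₀ = P(outcome | unexposed) = 347/4341 = 0.079935
Under exogeneity and monotonicity, PNS = p₁ − p₀.
PNS = 0.31003 − 0.079935 = 0.2301

PNS ≈ 0.230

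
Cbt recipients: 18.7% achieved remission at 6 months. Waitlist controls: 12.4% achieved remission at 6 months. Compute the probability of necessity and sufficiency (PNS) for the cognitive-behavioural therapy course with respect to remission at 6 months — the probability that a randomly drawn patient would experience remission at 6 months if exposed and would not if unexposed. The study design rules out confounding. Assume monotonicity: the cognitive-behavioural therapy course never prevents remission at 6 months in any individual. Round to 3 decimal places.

p₁ = 0.187, p₀ = 0.124.
Under exogeneity and monotonicity, PNS = p₁ − p₀.
PNS = 0.187 − 0.124 = 0.063

PNS ≈ 0.063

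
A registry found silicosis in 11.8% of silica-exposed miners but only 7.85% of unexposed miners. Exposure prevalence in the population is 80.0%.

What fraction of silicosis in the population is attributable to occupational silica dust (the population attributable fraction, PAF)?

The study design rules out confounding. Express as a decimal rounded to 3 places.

PAF ≈ 0.287

p₁ = 0.118, p₀ = 0.0785.
Overall risk P(Y=1) = π·p₁ + (1−π)·p₀ = 0.8×0.118 + 0.2×0.0785 = 0.1101.
Under exogeneity, PAF = [P(Y=1) − p₀] / P(Y=1).
PAF = (0.1101 − 0.0785) / 0.1101 ≈ 0.2870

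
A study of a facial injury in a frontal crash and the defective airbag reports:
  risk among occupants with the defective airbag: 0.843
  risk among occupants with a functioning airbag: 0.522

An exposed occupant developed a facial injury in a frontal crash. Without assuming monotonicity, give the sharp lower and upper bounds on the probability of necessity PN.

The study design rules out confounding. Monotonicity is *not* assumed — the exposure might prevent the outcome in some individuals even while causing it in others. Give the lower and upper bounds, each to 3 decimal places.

0.381 ≤ PN ≤ 0.567

Let p₁ = 0.843, p₀ = 0.522.
Under exogeneity alone the bounds on PN are max{0,(p₁−p₀)/p₁} ≤ PN ≤ min{1,(1−p₀)/p₁}.
  lower = (p₁ − p₀)/p₁ = 0.321 / 0.843 ≈ 0.3808
  upper = min{1, (1 − p₀)/p₁} = 0.478 / 0.843 ≈ 0.5670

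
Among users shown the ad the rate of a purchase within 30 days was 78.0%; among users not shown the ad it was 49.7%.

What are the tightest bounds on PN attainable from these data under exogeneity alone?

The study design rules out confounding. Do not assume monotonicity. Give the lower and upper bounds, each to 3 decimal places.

p₁ = 0.78, p₀ = 0.497.
Under exogeneity alone the bounds on PN are max{0,(p₁−p₀)/p₁} ≤ PN ≤ min{1,(1−p₀)/p₁}.
  lower = (p₁ − p₀)/p₁ = 0.283 / 0.78 ≈ 0.3628
  upper = min{1, (1 − p₀)/p₁} = 0.503 / 0.78 ≈ 0.6449

0.363 ≤ PN ≤ 0.645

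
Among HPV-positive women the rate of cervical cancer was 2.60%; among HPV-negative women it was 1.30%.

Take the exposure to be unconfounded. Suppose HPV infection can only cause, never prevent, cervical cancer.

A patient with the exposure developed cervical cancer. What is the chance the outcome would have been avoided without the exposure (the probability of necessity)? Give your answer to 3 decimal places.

p₁ = 0.026, p₀ = 0.013.
Under exogeneity and monotonicity, PN = (p₁ − p₀) / p₁.
PN = (0.026 − 0.013) / 0.026 = 0.013 / 0.026 ≈ 0.5000

PN ≈ 0.500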